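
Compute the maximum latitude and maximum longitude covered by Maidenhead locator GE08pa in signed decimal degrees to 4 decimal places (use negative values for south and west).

Field G=6, E=4: +6·20° lon, +4·10° lat → SW at lon -60°, lat -50°.
Square 0, 8: +0·2° lon, +8·1° lat → SW at lon -60°, lat -42°.
Subsquare p=15, a=0: +15·0.0833333° lon, +0·0.0416667° lat → SW at lon -58.75°, lat -42°.
Cell spans 0.0833333° lon × 0.0416667° lat. NE corner is SW corner plus one full cell.
latitude -41.9583, longitude -58.6667.

-41.9583, -58.6667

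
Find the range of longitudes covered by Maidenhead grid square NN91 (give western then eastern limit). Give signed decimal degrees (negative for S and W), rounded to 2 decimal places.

Field N=13, N=13: +13·20° lon, +13·10° lat → SW at lon 80°, lat 40°.
Square 9, 1: +9·2° lon, +1·1° lat → SW at lon 98°, lat 41°.
Cell spans 2° lon × 1° lat.
west 98.00, east 100.00.

98.00, 100.00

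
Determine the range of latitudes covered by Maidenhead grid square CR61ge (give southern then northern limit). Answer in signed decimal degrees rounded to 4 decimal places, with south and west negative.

81.1667, 81.2083

Field C=2, R=17: +2·20° lon, +17·10° lat → SW at lon -140°, lat 80°.
Square 6, 1: +6·2° lon, +1·1° lat → SW at lon -128°, lat 81°.
Subsquare g=6, e=4: +6·0.0833333° lon, +4·0.0416667° lat → SW at lon -127.5°, lat 81.1667°.
Cell spans 0.0833333° lon × 0.0416667° lat.
south 81.1667, north 81.2083.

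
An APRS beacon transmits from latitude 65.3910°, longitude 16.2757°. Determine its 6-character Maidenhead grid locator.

Add 180° to longitude and 90° to latitude: 196.2757, 155.3910.
Field: 196.2757/20 → 9 → J, 155.3910/10 → 15 → P; chars JP.
Square: 16.2757/2 → 8, 5.3910/1 → 5; chars 85.
Subsquare: 0.2757/0.0833333 → 3 → d, 0.3910/0.0416667 → 9 → j; chars dj.

JP85dj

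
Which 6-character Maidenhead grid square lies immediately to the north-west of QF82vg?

QF82uh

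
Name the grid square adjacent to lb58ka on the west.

Longitude subsquare k = 10; −1 → 9 = j.
The latitude characters are unchanged.

LB58ja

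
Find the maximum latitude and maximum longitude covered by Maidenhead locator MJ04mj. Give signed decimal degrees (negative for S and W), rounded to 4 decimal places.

4.4167, 61.0833

Field M=12, J=9: +12·20° lon, +9·10° lat → SW at lon 60°, lat 0°.
Square 0, 4: +0·2° lon, +4·1° lat → SW at lon 60°, lat 4°.
Subsquare m=12, j=9: +12·0.0833333° lon, +9·0.0416667° lat → SW at lon 61°, lat 4.375°.
Cell spans 0.0833333° lon × 0.0416667° lat. NE corner is SW corner plus one full cell.
latitude 4.4167, longitude 61.0833.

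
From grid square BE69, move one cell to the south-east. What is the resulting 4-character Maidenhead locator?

Longitude square 6; +1 → 7.
Latitude square 9; −1 → 8.

BE78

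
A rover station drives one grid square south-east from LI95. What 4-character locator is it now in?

Longitude square 9; +1 → 10, wraps to 0, carry into field.
Longitude field L = 11; +1 → 12 = M.
Latitude square 5; −1 → 4.

MI04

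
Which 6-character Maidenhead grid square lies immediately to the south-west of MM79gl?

Longitude subsquare g = 6; −1 → 5 = f.
Latitude subsquare l = 11; −1 → 10 = k.

MM79fk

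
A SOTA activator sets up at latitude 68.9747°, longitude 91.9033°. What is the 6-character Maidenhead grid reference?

NP58wx

Shift to the Maidenhead origin (180°W, 90°S): lon 271.9033, lat 158.9747.
Field: lon ⌊271.9033/20⌋ = 13 → N; lat ⌊158.9747/10⌋ = 15 → P.
Square: lon ⌊11.9033/2⌋ = 5; lat ⌊8.9747/1⌋ = 8.
Subsquare: lon ⌊1.9033/0.0833333⌋ = 22 → w; lat ⌊0.9747/0.0416667⌋ = 23 → x.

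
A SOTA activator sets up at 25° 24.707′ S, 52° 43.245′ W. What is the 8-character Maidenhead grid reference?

Shift to the Maidenhead origin (180°W, 90°S): lon 127.27925, lat 64.58822.
Field: lon ⌊127.27925/20⌋ = 6 → G; lat ⌊64.58822/10⌋ = 6 → G.
Square: lon ⌊7.27925/2⌋ = 3; lat ⌊4.58822/1⌋ = 4.
Subsquare: lon ⌊1.27925/0.0833333⌋ = 15 → p; lat ⌊0.58822/0.0416667⌋ = 14 → o.
Extended square: lon ⌊0.02925/0.00833333⌋ = 3; lat ⌊0.00488/0.00416667⌋ = 1.

GG34po31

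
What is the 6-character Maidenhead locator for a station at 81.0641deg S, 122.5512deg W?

CA88rw

Add 180° to longitude and 90° to latitude: 57.4488, 8.9359.
Field: 57.4488/20 → 2 → C, 8.9359/10 → 0 → A; chars CA.
Square: 17.4488/2 → 8, 8.9359/1 → 8; chars 88.
Subsquare: 1.4488/0.0833333 → 17 → r, 0.9359/0.0416667 → 22 → w; chars rw.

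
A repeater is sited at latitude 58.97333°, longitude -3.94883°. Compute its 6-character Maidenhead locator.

IO88ax

Shift to the Maidenhead origin (180°W, 90°S): lon 176.0512, lat 148.9733.
Field (20°×10°, letters A–R): lon ⌊176.0512/20⌋ = 8 → I; lat ⌊148.9733/10⌋ = 14 → O.
Square (2°×1°, digits 0–9): lon ⌊16.0512/2⌋ = 8; lat ⌊8.9733/1⌋ = 8.
Subsquare (5′×2.5′, letters a–x): lon ⌊0.0512/0.0833333⌋ = 0 → a; lat ⌊0.9733/0.0416667⌋ = 23 → x.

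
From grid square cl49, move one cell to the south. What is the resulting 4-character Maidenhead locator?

CL48

Latitude square 9; −1 → 8.
The longitude characters are unchanged.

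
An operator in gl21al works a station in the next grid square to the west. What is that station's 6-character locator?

GL11xl

Longitude subsquare a = 0; −1 → -1, wraps to 23 = x, carry into square.
Longitude square 2; −1 → 1.
The latitude characters are unchanged.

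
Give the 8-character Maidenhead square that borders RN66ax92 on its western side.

RN66ax82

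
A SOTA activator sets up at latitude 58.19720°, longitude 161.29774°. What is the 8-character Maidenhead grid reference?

Shift to the Maidenhead origin (180°W, 90°S): lon 341.29774, lat 148.19720.
Field: 341.29774/20 → 17 → R, 148.19720/10 → 14 → O; chars RO.
Square: 1.29774/2 → 0, 8.19720/1 → 8; chars 08.
Subsquare: 1.29774/0.0833333 → 15 → p, 0.19720/0.0416667 → 4 → e; chars pe.
Extended square: 0.04774/0.00833333 → 5, 0.03053/0.00416667 → 7; chars 57.

RO08pe57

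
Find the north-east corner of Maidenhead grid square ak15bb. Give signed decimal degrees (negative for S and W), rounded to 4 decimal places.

15.0833, -177.8333

Field A=0, K=10: +0·20° lon, +10·10° lat → SW at lon -180°, lat 10°.
Square 1, 5: +1·2° lon, +5·1° lat → SW at lon -178°, lat 15°.
Subsquare b=1, b=1: +1·0.0833333° lon, +1·0.0416667° lat → SW at lon -177.917°, lat 15.0417°.
Cell spans 0.0833333° lon × 0.0416667° lat. NE corner is SW corner plus one full cell.
latitude 15.0833, longitude -177.8333.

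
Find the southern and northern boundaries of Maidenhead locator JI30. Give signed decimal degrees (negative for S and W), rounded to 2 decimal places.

-10.00, -9.00

Field J=9, I=8: +9·20° lon, +8·10° lat → SW at lon 0°, lat -10°.
Square 3, 0: +3·2° lon, +0·1° lat → SW at lon 6°, lat -10°.
Cell spans 2° lon × 1° lat.
south -10.00, north -9.00.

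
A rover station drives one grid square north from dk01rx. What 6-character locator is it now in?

Latitude subsquare x = 23; +1 → 24, wraps to 0 = a, carry into square.
Latitude square 1; +1 → 2.
The longitude characters are unchanged.

DK02ra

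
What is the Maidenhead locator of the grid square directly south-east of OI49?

Longitude square 4; +1 → 5.
Latitude square 9; −1 → 8.

OI58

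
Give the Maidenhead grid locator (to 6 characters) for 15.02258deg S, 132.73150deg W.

Add 180° to longitude and 90° to latitude: 47.2685, 74.9774.
Field: 47.2685/20 → 2 → C, 74.9774/10 → 7 → H; chars CH.
Square: 7.2685/2 → 3, 4.9774/1 → 4; chars 34.
Subsquare: 1.2685/0.0833333 → 15 → p, 0.9774/0.0416667 → 23 → x; chars px.

CH34px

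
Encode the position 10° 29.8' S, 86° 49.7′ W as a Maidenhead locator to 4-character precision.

Shift to the Maidenhead origin (180°W, 90°S): lon 93.17, lat 79.50.
Field: lon ⌊93.17/20⌋ = 4 → E; lat ⌊79.50/10⌋ = 7 → H.
Square: lon ⌊13.17/2⌋ = 6; lat ⌊9.50/1⌋ = 9.

EH69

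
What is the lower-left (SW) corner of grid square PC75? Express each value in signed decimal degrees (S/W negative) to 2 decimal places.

Field P=15, C=2: +15·20° lon, +2·10° lat → SW at lon 120°, lat -70°.
Square 7, 5: +7·2° lon, +5·1° lat → SW at lon 134°, lat -65°.
latitude -65.00, longitude 134.00.

-65.00, 134.00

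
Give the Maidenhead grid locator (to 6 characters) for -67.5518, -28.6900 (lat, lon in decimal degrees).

HC52pk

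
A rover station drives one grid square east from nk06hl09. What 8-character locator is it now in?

NK06hl19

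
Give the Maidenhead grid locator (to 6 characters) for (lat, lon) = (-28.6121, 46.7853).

Add 180° to longitude and 90° to latitude: 226.7853, 61.3879.
Field: lon ⌊226.7853/20⌋ = 11 → L; lat ⌊61.3879/10⌋ = 6 → G.
Square: lon ⌊6.7853/2⌋ = 3; lat ⌊1.3879/1⌋ = 1.
Subsquare: lon ⌊0.7853/0.0833333⌋ = 9 → j; lat ⌊0.3879/0.0416667⌋ = 9 → j.

LG31jj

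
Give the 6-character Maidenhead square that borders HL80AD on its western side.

Longitude subsquare a = 0; −1 → -1, wraps to 23 = x, carry into square.
Longitude square 8; −1 → 7.
The latitude characters are unchanged.

HL70xd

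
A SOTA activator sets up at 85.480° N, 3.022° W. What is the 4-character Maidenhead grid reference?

IR85

Shift to the Maidenhead origin (180°W, 90°S): lon 176.98, lat 175.48.
Field (20°×10°, letters A–R): lon ⌊176.98/20⌋ = 8 → I; lat ⌊175.48/10⌋ = 17 → R.
Square (2°×1°, digits 0–9): lon ⌊16.98/2⌋ = 8; lat ⌊5.48/1⌋ = 5.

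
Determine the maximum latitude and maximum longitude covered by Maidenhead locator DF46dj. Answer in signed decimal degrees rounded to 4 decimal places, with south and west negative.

-33.5833, -111.6667

Field D=3, F=5: +3·20° lon, +5·10° lat → SW at lon -120°, lat -40°.
Square 4, 6: +4·2° lon, +6·1° lat → SW at lon -112°, lat -34°.
Subsquare d=3, j=9: +3·0.0833333° lon, +9·0.0416667° lat → SW at lon -111.75°, lat -33.625°.
Cell spans 0.0833333° lon × 0.0416667° lat. NE corner is SW corner plus one full cell.
latitude -33.5833, longitude -111.6667.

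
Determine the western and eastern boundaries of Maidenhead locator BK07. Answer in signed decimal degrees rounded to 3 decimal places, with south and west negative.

Field B=1, K=10: +1·20° lon, +10·10° lat → SW at lon -160°, lat 10°.
Square 0, 7: +0·2° lon, +7·1° lat → SW at lon -160°, lat 17°.
Cell spans 2° lon × 1° lat.
west -160.000, east -158.000.

-160.000, -158.000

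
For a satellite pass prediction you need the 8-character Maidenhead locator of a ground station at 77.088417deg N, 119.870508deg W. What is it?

DQ07bc51

Add 180° to longitude and 90° to latitude: 60.12949, 167.08842.
Field: lon ⌊60.12949/20⌋ = 3 → D; lat ⌊167.08842/10⌋ = 16 → Q.
Square: lon ⌊0.12949/2⌋ = 0; lat ⌊7.08842/1⌋ = 7.
Subsquare: lon ⌊0.12949/0.0833333⌋ = 1 → b; lat ⌊0.08842/0.0416667⌋ = 2 → c.
Extended square: lon ⌊0.04616/0.00833333⌋ = 5; lat ⌊0.00508/0.00416667⌋ = 1.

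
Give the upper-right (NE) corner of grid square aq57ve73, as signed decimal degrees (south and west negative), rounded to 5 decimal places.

77.18333, -168.18333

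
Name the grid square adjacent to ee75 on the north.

EE76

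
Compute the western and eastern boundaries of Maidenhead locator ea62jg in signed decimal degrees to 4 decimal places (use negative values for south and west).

-87.2500, -87.1667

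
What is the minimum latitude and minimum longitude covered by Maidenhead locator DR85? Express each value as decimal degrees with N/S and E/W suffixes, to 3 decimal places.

Field D=3, R=17: +3·20° lon, +17·10° lat → SW at lon -120°, lat 80°.
Square 8, 5: +8·2° lon, +5·1° lat → SW at lon -104°, lat 85°.
latitude 85.000° N, longitude 104.000° W.

85.000° N, 104.000° W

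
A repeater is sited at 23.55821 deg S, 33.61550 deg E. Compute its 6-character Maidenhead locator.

KG66tk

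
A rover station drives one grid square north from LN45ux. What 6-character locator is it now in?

Latitude subsquare x = 23; +1 → 24, wraps to 0 = a, carry into square.
Latitude square 5; +1 → 6.
The longitude characters are unchanged.

LN46ua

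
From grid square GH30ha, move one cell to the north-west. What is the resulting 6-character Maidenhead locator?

GH30gb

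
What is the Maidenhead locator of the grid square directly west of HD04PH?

Longitude subsquare p = 15; −1 → 14 = o.
The latitude characters are unchanged.

HD04oh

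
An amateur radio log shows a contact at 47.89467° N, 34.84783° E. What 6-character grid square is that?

KN77kv

Add 180° to longitude and 90° to latitude: 214.8478, 137.8947.
Field (20°×10°, letters A–R): lon ⌊214.8478/20⌋ = 10 → K; lat ⌊137.8947/10⌋ = 13 → N.
Square (2°×1°, digits 0–9): lon ⌊14.8478/2⌋ = 7; lat ⌊7.8947/1⌋ = 7.
Subsquare (5′×2.5′, letters a–x): lon ⌊0.8478/0.0833333⌋ = 10 → k; lat ⌊0.8947/0.0416667⌋ = 21 → v.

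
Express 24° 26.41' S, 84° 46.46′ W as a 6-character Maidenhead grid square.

Shift to the Maidenhead origin (180°W, 90°S): lon 95.2257, lat 65.5598.
Field (20°×10°, letters A–R): lon ⌊95.2257/20⌋ = 4 → E; lat ⌊65.5598/10⌋ = 6 → G.
Square (2°×1°, digits 0–9): lon ⌊15.2257/2⌋ = 7; lat ⌊5.5598/1⌋ = 5.
Subsquare (5′×2.5′, letters a–x): lon ⌊1.2257/0.0833333⌋ = 14 → o; lat ⌊0.5598/0.0416667⌋ = 13 → n.

EG75on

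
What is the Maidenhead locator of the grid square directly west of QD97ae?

QD87xe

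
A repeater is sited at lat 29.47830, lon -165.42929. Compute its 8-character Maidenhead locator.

AL79gl84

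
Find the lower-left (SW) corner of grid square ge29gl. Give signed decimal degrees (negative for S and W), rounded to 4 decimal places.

Field G=6, E=4: +6·20° lon, +4·10° lat → SW at lon -60°, lat -50°.
Square 2, 9: +2·2° lon, +9·1° lat → SW at lon -56°, lat -41°.
Subsquare g=6, l=11: +6·0.0833333° lon, +11·0.0416667° lat → SW at lon -55.5°, lat -40.5417°.
latitude -40.5417, longitude -55.5000.

-40.5417, -55.5000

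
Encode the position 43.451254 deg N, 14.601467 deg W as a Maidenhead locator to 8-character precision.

IN23qk78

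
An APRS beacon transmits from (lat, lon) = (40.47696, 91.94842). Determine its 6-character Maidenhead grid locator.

Shift to the Maidenhead origin (180°W, 90°S): lon 271.9484, lat 130.4770.
Field: lon ⌊271.9484/20⌋ = 13 → N; lat ⌊130.4770/10⌋ = 13 → N.
Square: lon ⌊11.9484/2⌋ = 5; lat ⌊0.4770/1⌋ = 0.
Subsquare: lon ⌊1.9484/0.0833333⌋ = 23 → x; lat ⌊0.4770/0.0416667⌋ = 11 → l.

NN50xl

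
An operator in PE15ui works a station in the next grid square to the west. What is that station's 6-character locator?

PE15ti

Longitude subsquare u = 20; −1 → 19 = t.
The latitude characters are unchanged.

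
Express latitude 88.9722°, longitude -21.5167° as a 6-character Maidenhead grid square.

HR98fx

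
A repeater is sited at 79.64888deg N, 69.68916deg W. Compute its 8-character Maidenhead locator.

Shift to the Maidenhead origin (180°W, 90°S): lon 110.31084, lat 169.64888.
Field: 110.31084/20 → 5 → F, 169.64888/10 → 16 → Q; chars FQ.
Square: 10.31084/2 → 5, 9.64888/1 → 9; chars 59.
Subsquare: 0.31084/0.0833333 → 3 → d, 0.64888/0.0416667 → 15 → p; chars dp.
Extended square: 0.06084/0.00833333 → 7, 0.02388/0.00416667 → 5; chars 75.

FQ59dp75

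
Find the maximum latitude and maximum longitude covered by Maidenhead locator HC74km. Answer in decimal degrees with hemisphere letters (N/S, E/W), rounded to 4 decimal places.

Field H=7, C=2: +7·20° lon, +2·10° lat → SW at lon -40°, lat -70°.
Square 7, 4: +7·2° lon, +4·1° lat → SW at lon -26°, lat -66°.
Subsquare k=10, m=12: +10·0.0833333° lon, +12·0.0416667° lat → SW at lon -25.1667°, lat -65.5°.
Cell spans 0.0833333° lon × 0.0416667° lat. NE corner is SW corner plus one full cell.
latitude 65.4583° S, longitude 25.0833° W.

65.4583° S, 25.0833° W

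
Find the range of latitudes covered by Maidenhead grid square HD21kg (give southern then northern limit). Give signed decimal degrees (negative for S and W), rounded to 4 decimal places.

-58.7500, -58.7083

Field H=7, D=3: +7·20° lon, +3·10° lat → SW at lon -40°, lat -60°.
Square 2, 1: +2·2° lon, +1·1° lat → SW at lon -36°, lat -59°.
Subsquare k=10, g=6: +10·0.0833333° lon, +6·0.0416667° lat → SW at lon -35.1667°, lat -58.75°.
Cell spans 0.0833333° lon × 0.0416667° lat.
south -58.7500, north -58.7083.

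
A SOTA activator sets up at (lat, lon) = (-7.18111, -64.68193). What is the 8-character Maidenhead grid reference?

FI72pt86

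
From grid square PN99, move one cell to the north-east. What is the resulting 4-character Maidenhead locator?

QO00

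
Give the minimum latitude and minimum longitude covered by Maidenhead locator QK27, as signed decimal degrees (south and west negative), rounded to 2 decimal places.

17.00, 144.00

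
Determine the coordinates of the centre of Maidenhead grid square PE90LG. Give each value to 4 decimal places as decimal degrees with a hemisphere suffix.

Field P=15, E=4: +15·20° lon, +4·10° lat → SW at lon 120°, lat -50°.
Square 9, 0: +9·2° lon, +0·1° lat → SW at lon 138°, lat -50°.
Subsquare l=11, g=6: +11·0.0833333° lon, +6·0.0416667° lat → SW at lon 138.917°, lat -49.75°.
Cell spans 0.0833333° lon × 0.0416667° lat. Centre is SW corner plus half of each.
latitude 49.7292° S, longitude 138.9583° E.

49.7292° S, 138.9583° E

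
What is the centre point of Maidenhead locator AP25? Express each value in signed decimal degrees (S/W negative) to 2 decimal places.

Field A=0, P=15: +0·20° lon, +15·10° lat → SW at lon -180°, lat 60°.
Square 2, 5: +2·2° lon, +5·1° lat → SW at lon -176°, lat 65°.
Cell spans 2° lon × 1° lat. Centre is SW corner plus half of each.
latitude 65.50, longitude -175.00.

65.50, -175.00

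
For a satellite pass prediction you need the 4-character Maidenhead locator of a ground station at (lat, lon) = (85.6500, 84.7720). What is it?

NR25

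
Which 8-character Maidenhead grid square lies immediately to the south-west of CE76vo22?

Longitude extended square 2; −1 → 1.
Latitude extended square 2; −1 → 1.

CE76vo11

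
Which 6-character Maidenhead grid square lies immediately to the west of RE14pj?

Longitude subsquare p = 15; −1 → 14 = o.
The latitude characters are unchanged.

RE14oj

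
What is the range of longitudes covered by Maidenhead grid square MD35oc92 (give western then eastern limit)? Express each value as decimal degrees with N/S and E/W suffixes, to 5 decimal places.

Field M=12, D=3: +12·20° lon, +3·10° lat → SW at lon 60°, lat -60°.
Square 3, 5: +3·2° lon, +5·1° lat → SW at lon 66°, lat -55°.
Subsquare o=14, c=2: +14·0.0833333° lon, +2·0.0416667° lat → SW at lon 67.1667°, lat -54.9167°.
Extended square 9, 2: +9·0.00833333° lon, +2·0.00416667° lat → SW at lon 67.2417°, lat -54.9083°.
Cell spans 0.00833333° lon × 0.00416667° lat.
west 67.24167° E, east 67.25000° E.

67.24167° E, 67.25000° E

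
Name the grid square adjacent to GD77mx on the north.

GD78ma

Latitude subsquare x = 23; +1 → 24, wraps to 0 = a, carry into square.
Latitude square 7; +1 → 8.
The longitude characters are unchanged.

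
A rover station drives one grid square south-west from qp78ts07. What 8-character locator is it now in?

QP78ss96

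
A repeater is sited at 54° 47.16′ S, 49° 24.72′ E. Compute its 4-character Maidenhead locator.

LD45

Add 180° to longitude and 90° to latitude: 229.41, 35.21.
Field (20°×10°, letters A–R): lon ⌊229.41/20⌋ = 11 → L; lat ⌊35.21/10⌋ = 3 → D.
Square (2°×1°, digits 0–9): lon ⌊9.41/2⌋ = 4; lat ⌊5.21/1⌋ = 5.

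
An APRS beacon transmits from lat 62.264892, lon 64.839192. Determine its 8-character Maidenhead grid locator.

MP22kg03

Shift to the Maidenhead origin (180°W, 90°S): lon 244.83919, lat 152.26489.
Field: lon ⌊244.83919/20⌋ = 12 → M; lat ⌊152.26489/10⌋ = 15 → P.
Square: lon ⌊4.83919/2⌋ = 2; lat ⌊2.26489/1⌋ = 2.
Subsquare: lon ⌊0.83919/0.0833333⌋ = 10 → k; lat ⌊0.26489/0.0416667⌋ = 6 → g.
Extended square: lon ⌊0.00586/0.00833333⌋ = 0; lat ⌊0.01489/0.00416667⌋ = 3.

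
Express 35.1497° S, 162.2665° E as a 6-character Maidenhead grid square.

RF14du

Offset from 180°W / 90°S: lon 342.2665°, lat 54.8503°.
Field (20°×10°, letters A–R): lon ⌊342.2665/20⌋ = 17 → R; lat ⌊54.8503/10⌋ = 5 → F.
Square (2°×1°, digits 0–9): lon ⌊2.2665/2⌋ = 1; lat ⌊4.8503/1⌋ = 4.
Subsquare (5′×2.5′, letters a–x): lon ⌊0.2665/0.0833333⌋ = 3 → d; lat ⌊0.8503/0.0416667⌋ = 20 → u.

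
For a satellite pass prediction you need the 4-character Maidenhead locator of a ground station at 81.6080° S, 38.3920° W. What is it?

HA08

Add 180° to longitude and 90° to latitude: 141.61, 8.39.
Field: 141.61/20 → 7 → H, 8.39/10 → 0 → A; chars HA.
Square: 1.61/2 → 0, 8.39/1 → 8; chars 08.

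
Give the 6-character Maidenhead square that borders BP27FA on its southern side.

Latitude subsquare a = 0; −1 → -1, wraps to 23 = x, carry into square.
Latitude square 7; −1 → 6.
The longitude characters are unchanged.

BP26fx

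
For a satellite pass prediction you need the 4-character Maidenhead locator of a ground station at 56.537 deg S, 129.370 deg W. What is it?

Offset from 180°W / 90°S: lon 50.63°, lat 33.46°.
Field: 50.63/20 → 2 → C, 33.46/10 → 3 → D; chars CD.
Square: 10.63/2 → 5, 3.46/1 → 3; chars 53.

CD53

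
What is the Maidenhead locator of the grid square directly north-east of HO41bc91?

HO41cc02

Longitude extended square 9; +1 → 10, wraps to 0, carry into subsquare.
Longitude subsquare b = 1; +1 → 2 = c.
Latitude extended square 1; +1 → 2.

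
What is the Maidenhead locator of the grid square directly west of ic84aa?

IC74xa

Longitude subsquare a = 0; −1 → -1, wraps to 23 = x, carry into square.
Longitude square 8; −1 → 7.
The latitude characters are unchanged.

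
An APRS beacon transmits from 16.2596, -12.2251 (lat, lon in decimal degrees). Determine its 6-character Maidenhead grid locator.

IK36vg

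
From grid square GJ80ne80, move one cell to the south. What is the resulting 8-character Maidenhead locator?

Latitude extended square 0; −1 → -1, wraps to 9, carry into subsquare.
Latitude subsquare e = 4; −1 → 3 = d.
The longitude characters are unchanged.

GJ80nd89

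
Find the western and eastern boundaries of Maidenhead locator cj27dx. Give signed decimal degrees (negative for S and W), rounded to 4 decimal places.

-135.7500, -135.6667

Field C=2, J=9: +2·20° lon, +9·10° lat → SW at lon -140°, lat 0°.
Square 2, 7: +2·2° lon, +7·1° lat → SW at lon -136°, lat 7°.
Subsquare d=3, x=23: +3·0.0833333° lon, +23·0.0416667° lat → SW at lon -135.75°, lat 7.95833°.
Cell spans 0.0833333° lon × 0.0416667° lat.
west -135.7500, east -135.6667.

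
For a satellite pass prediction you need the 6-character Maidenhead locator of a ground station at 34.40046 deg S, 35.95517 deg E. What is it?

Add 180° to longitude and 90° to latitude: 215.9552, 55.5995.
Field: 215.9552/20 → 10 → K, 55.5995/10 → 5 → F; chars KF.
Square: 15.9552/2 → 7, 5.5995/1 → 5; chars 75.
Subsquare: 1.9552/0.0833333 → 23 → x, 0.5995/0.0416667 → 14 → o; chars xo.

KF75xo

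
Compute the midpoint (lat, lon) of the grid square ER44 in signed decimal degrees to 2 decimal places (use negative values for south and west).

84.50, -91.00

Field E=4, R=17: +4·20° lon, +17·10° lat → SW at lon -100°, lat 80°.
Square 4, 4: +4·2° lon, +4·1° lat → SW at lon -92°, lat 84°.
Cell spans 2° lon × 1° lat. Centre is SW corner plus half of each.
latitude 84.50, longitude -91.00.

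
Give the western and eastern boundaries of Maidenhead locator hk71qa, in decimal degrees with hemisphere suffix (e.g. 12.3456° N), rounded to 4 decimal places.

Field H=7, K=10: +7·20° lon, +10·10° lat → SW at lon -40°, lat 10°.
Square 7, 1: +7·2° lon, +1·1° lat → SW at lon -26°, lat 11°.
Subsquare q=16, a=0: +16·0.0833333° lon, +0·0.0416667° lat → SW at lon -24.6667°, lat 11°.
Cell spans 0.0833333° lon × 0.0416667° lat.
west 24.6667° W, east 24.5833° W.

24.6667° W, 24.5833° W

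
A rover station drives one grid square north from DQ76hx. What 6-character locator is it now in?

DQ77ha

Latitude subsquare x = 23; +1 → 24, wraps to 0 = a, carry into square.
Latitude square 6; +1 → 7.
The longitude characters are unchanged.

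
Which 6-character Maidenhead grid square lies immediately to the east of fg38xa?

FG48aa

Longitude subsquare x = 23; +1 → 24, wraps to 0 = a, carry into square.
Longitude square 3; +1 → 4.
The latitude characters are unchanged.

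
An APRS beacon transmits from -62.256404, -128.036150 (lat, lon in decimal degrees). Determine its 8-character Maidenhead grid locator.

Offset from 180°W / 90°S: lon 51.96385°, lat 27.74360°.
Field: 51.96385/20 → 2 → C, 27.74360/10 → 2 → C; chars CC.
Square: 11.96385/2 → 5, 7.74360/1 → 7; chars 57.
Subsquare: 1.96385/0.0833333 → 23 → x, 0.74360/0.0416667 → 17 → r; chars xr.
Extended square: 0.04718/0.00833333 → 5, 0.03526/0.00416667 → 8; chars 58.

CC57xr58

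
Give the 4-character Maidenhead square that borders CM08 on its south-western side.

Longitude square 0; −1 → -1, wraps to 9, carry into field.
Longitude field C = 2; −1 → 1 = B.
Latitude square 8; −1 → 7.

BM97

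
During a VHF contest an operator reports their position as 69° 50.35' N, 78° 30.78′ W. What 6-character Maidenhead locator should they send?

FP09ru

Offset from 180°W / 90°S: lon 101.4870°, lat 159.8392°.
Field: lon ⌊101.4870/20⌋ = 5 → F; lat ⌊159.8392/10⌋ = 15 → P.
Square: lon ⌊1.4870/2⌋ = 0; lat ⌊9.8392/1⌋ = 9.
Subsquare: lon ⌊1.4870/0.0833333⌋ = 17 → r; lat ⌊0.8392/0.0416667⌋ = 20 → u.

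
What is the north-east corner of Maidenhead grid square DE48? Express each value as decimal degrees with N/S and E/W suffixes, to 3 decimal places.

41.000° S, 110.000° W

Field D=3, E=4: +3·20° lon, +4·10° lat → SW at lon -120°, lat -50°.
Square 4, 8: +4·2° lon, +8·1° lat → SW at lon -112°, lat -42°.
Cell spans 2° lon × 1° lat. NE corner is SW corner plus one full cell.
latitude 41.000° S, longitude 110.000° W.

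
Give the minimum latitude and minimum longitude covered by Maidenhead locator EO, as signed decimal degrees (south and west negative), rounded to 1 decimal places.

50.0, -100.0

Field E=4, O=14: +4·20° lon, +14·10° lat → SW at lon -100°, lat 50°.
latitude 50.0, longitude -100.0.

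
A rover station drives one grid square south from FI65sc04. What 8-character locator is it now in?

FI65sc03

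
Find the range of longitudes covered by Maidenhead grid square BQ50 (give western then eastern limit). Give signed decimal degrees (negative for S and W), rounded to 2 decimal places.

Field B=1, Q=16: +1·20° lon, +16·10° lat → SW at lon -160°, lat 70°.
Square 5, 0: +5·2° lon, +0·1° lat → SW at lon -150°, lat 70°.
Cell spans 2° lon × 1° lat.
west -150.00, east -148.00.

-150.00, -148.00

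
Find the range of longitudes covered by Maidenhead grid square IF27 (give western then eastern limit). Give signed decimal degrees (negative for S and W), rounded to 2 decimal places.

-16.00, -14.00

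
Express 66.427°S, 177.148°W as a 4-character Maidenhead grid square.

Shift to the Maidenhead origin (180°W, 90°S): lon 2.85, lat 23.57.
Field (20°×10°, letters A–R): lon ⌊2.85/20⌋ = 0 → A; lat ⌊23.57/10⌋ = 2 → C.
Square (2°×1°, digits 0–9): lon ⌊2.85/2⌋ = 1; lat ⌊3.57/1⌋ = 3.

AC13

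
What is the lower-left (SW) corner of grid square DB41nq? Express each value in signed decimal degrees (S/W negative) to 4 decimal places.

-78.3333, -110.9167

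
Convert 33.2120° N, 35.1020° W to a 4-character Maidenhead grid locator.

Shift to the Maidenhead origin (180°W, 90°S): lon 144.90, lat 123.21.
Field: lon ⌊144.90/20⌋ = 7 → H; lat ⌊123.21/10⌋ = 12 → M.
Square: lon ⌊4.90/2⌋ = 2; lat ⌊3.21/1⌋ = 3.

HM23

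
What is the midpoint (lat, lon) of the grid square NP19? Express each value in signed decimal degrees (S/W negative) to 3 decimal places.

Field N=13, P=15: +13·20° lon, +15·10° lat → SW at lon 80°, lat 60°.
Square 1, 9: +1·2° lon, +9·1° lat → SW at lon 82°, lat 69°.
Cell spans 2° lon × 1° lat. Centre is SW corner plus half of each.
latitude 69.500, longitude 83.000.

69.500, 83.000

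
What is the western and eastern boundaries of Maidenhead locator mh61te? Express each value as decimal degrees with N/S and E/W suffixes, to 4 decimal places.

73.5833° E, 73.6667° E

Field M=12, H=7: +12·20° lon, +7·10° lat → SW at lon 60°, lat -20°.
Square 6, 1: +6·2° lon, +1·1° lat → SW at lon 72°, lat -19°.
Subsquare t=19, e=4: +19·0.0833333° lon, +4·0.0416667° lat → SW at lon 73.5833°, lat -18.8333°.
Cell spans 0.0833333° lon × 0.0416667° lat.
west 73.5833° E, east 73.6667° E.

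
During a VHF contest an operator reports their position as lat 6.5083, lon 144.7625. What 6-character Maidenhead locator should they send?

QJ26jm

Add 180° to longitude and 90° to latitude: 324.7625, 96.5083.
Field (20°×10°, letters A–R): 324.7625/20 → 16 → Q, 96.5083/10 → 9 → J; chars QJ.
Square (2°×1°, digits 0–9): 4.7625/2 → 2, 6.5083/1 → 6; chars 26.
Subsquare (5′×2.5′, letters a–x): 0.7625/0.0833333 → 9 → j, 0.5083/0.0416667 → 12 → m; chars jm.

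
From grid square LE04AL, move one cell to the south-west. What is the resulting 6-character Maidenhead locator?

Longitude subsquare a = 0; −1 → -1, wraps to 23 = x, carry into square.
Longitude square 0; −1 → -1, wraps to 9, carry into field.
Longitude field L = 11; −1 → 10 = K.
Latitude subsquare l = 11; −1 → 10 = k.

KE94xk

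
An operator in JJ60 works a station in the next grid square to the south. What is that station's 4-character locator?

JI69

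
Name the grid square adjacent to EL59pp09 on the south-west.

EL59op98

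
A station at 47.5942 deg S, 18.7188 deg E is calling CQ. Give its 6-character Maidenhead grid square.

JE92ij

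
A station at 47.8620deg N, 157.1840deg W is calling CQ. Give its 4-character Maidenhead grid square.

BN17

Add 180° to longitude and 90° to latitude: 22.82, 137.86.
Field: lon ⌊22.82/20⌋ = 1 → B; lat ⌊137.86/10⌋ = 13 → N.
Square: lon ⌊2.82/2⌋ = 1; lat ⌊7.86/1⌋ = 7.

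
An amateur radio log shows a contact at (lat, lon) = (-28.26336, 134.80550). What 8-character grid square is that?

PG71jr66

Add 180° to longitude and 90° to latitude: 314.80550, 61.73664.
Field: 314.80550/20 → 15 → P, 61.73664/10 → 6 → G; chars PG.
Square: 14.80550/2 → 7, 1.73664/1 → 1; chars 71.
Subsquare: 0.80550/0.0833333 → 9 → j, 0.73664/0.0416667 → 17 → r; chars jr.
Extended square: 0.05550/0.00833333 → 6, 0.02831/0.00416667 → 6; chars 66.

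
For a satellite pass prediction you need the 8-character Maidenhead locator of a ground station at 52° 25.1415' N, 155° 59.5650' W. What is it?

Shift to the Maidenhead origin (180°W, 90°S): lon 24.00725, lat 142.41903.
Field: lon ⌊24.00725/20⌋ = 1 → B; lat ⌊142.41903/10⌋ = 14 → O.
Square: lon ⌊4.00725/2⌋ = 2; lat ⌊2.41903/1⌋ = 2.
Subsquare: lon ⌊0.00725/0.0833333⌋ = 0 → a; lat ⌊0.41903/0.0416667⌋ = 10 → k.
Extended square: lon ⌊0.00725/0.00833333⌋ = 0; lat ⌊0.00236/0.00416667⌋ = 0.

BO22ak00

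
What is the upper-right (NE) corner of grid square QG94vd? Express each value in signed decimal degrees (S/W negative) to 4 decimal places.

-25.8333, 159.8333

Field Q=16, G=6: +16·20° lon, +6·10° lat → SW at lon 140°, lat -30°.
Square 9, 4: +9·2° lon, +4·1° lat → SW at lon 158°, lat -26°.
Subsquare v=21, d=3: +21·0.0833333° lon, +3·0.0416667° lat → SW at lon 159.75°, lat -25.875°.
Cell spans 0.0833333° lon × 0.0416667° lat. NE corner is SW corner plus one full cell.
latitude -25.8333, longitude 159.8333.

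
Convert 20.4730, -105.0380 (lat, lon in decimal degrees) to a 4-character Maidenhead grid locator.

DL70

Add 180° to longitude and 90° to latitude: 74.96, 110.47.
Field (20°×10°, letters A–R): 74.96/20 → 3 → D, 110.47/10 → 11 → L; chars DL.
Square (2°×1°, digits 0–9): 14.96/2 → 7, 0.47/1 → 0; chars 70.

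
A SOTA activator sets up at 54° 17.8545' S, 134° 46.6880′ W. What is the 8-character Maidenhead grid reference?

CD25oq68

Shift to the Maidenhead origin (180°W, 90°S): lon 45.22187, lat 35.70242.
Field: 45.22187/20 → 2 → C, 35.70242/10 → 3 → D; chars CD.
Square: 5.22187/2 → 2, 5.70242/1 → 5; chars 25.
Subsquare: 1.22187/0.0833333 → 14 → o, 0.70242/0.0416667 → 16 → q; chars oq.
Extended square: 0.05520/0.00833333 → 6, 0.03576/0.00416667 → 8; chars 68.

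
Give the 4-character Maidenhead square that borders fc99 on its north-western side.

FD80

Longitude square 9; −1 → 8.
Latitude square 9; +1 → 10, wraps to 0, carry into field.
Latitude field C = 2; +1 → 3 = D.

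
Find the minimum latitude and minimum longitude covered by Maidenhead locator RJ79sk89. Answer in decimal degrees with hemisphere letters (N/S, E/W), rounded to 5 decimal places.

Field R=17, J=9: +17·20° lon, +9·10° lat → SW at lon 160°, lat 0°.
Square 7, 9: +7·2° lon, +9·1° lat → SW at lon 174°, lat 9°.
Subsquare s=18, k=10: +18·0.0833333° lon, +10·0.0416667° lat → SW at lon 175.5°, lat 9.41667°.
Extended square 8, 9: +8·0.00833333° lon, +9·0.00416667° lat → SW at lon 175.567°, lat 9.45417°.
latitude 9.45417° N, longitude 175.56667° E.

9.45417° N, 175.56667° E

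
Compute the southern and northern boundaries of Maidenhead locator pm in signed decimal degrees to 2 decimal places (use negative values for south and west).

30.00, 40.00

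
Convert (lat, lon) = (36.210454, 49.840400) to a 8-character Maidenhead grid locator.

LM46wf00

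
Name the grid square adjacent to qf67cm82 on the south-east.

Longitude extended square 8; +1 → 9.
Latitude extended square 2; −1 → 1.

QF67cm91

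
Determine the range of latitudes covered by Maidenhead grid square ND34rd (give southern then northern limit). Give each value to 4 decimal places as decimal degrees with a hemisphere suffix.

Field N=13, D=3: +13·20° lon, +3·10° lat → SW at lon 80°, lat -60°.
Square 3, 4: +3·2° lon, +4·1° lat → SW at lon 86°, lat -56°.
Subsquare r=17, d=3: +17·0.0833333° lon, +3·0.0416667° lat → SW at lon 87.4167°, lat -55.875°.
Cell spans 0.0833333° lon × 0.0416667° lat.
south 55.8750° S, north 55.8333° S.

55.8750° S, 55.8333° S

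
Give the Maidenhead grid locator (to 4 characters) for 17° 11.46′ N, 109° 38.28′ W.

DK57

Add 180° to longitude and 90° to latitude: 70.36, 107.19.
Field: lon ⌊70.36/20⌋ = 3 → D; lat ⌊107.19/10⌋ = 10 → K.
Square: lon ⌊10.36/2⌋ = 5; lat ⌊7.19/1⌋ = 7.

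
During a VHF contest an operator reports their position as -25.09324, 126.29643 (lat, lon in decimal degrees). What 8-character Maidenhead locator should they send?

Offset from 180°W / 90°S: lon 306.29643°, lat 64.90676°.
Field: lon ⌊306.29643/20⌋ = 15 → P; lat ⌊64.90676/10⌋ = 6 → G.
Square: lon ⌊6.29643/2⌋ = 3; lat ⌊4.90676/1⌋ = 4.
Subsquare: lon ⌊0.29643/0.0833333⌋ = 3 → d; lat ⌊0.90676/0.0416667⌋ = 21 → v.
Extended square: lon ⌊0.04643/0.00833333⌋ = 5; lat ⌊0.03176/0.00416667⌋ = 7.

PG34dv57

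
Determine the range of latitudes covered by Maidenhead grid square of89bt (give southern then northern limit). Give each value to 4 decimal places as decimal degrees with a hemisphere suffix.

30.2083° S, 30.1667° S

Field O=14, F=5: +14·20° lon, +5·10° lat → SW at lon 100°, lat -40°.
Square 8, 9: +8·2° lon, +9·1° lat → SW at lon 116°, lat -31°.
Subsquare b=1, t=19: +1·0.0833333° lon, +19·0.0416667° lat → SW at lon 116.083°, lat -30.2083°.
Cell spans 0.0833333° lon × 0.0416667° lat.
south 30.2083° S, north 30.1667° S.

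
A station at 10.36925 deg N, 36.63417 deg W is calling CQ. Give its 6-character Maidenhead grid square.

HK10qi

Add 180° to longitude and 90° to latitude: 143.3658, 100.3692.
Field: 143.3658/20 → 7 → H, 100.3692/10 → 10 → K; chars HK.
Square: 3.3658/2 → 1, 0.3692/1 → 0; chars 10.
Subsquare: 1.3658/0.0833333 → 16 → q, 0.3692/0.0416667 → 8 → i; chars qi.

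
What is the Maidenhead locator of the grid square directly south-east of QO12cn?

QO12dm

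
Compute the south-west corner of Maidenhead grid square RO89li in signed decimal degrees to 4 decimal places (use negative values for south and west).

Field R=17, O=14: +17·20° lon, +14·10° lat → SW at lon 160°, lat 50°.
Square 8, 9: +8·2° lon, +9·1° lat → SW at lon 176°, lat 59°.
Subsquare l=11, i=8: +11·0.0833333° lon, +8·0.0416667° lat → SW at lon 176.917°, lat 59.3333°.
latitude 59.3333, longitude 176.9167.

59.3333, 176.9167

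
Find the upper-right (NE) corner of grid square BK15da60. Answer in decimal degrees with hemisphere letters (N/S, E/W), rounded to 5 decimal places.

15.00417° N, 157.69167° W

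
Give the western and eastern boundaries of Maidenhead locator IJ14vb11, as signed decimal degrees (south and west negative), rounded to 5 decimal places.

-16.24167, -16.23333

Field I=8, J=9: +8·20° lon, +9·10° lat → SW at lon -20°, lat 0°.
Square 1, 4: +1·2° lon, +4·1° lat → SW at lon -18°, lat 4°.
Subsquare v=21, b=1: +21·0.0833333° lon, +1·0.0416667° lat → SW at lon -16.25°, lat 4.04167°.
Extended square 1, 1: +1·0.00833333° lon, +1·0.00416667° lat → SW at lon -16.2417°, lat 4.04583°.
Cell spans 0.00833333° lon × 0.00416667° lat.
west -16.24167, east -16.23333.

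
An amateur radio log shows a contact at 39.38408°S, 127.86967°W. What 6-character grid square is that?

Offset from 180°W / 90°S: lon 52.1303°, lat 50.6159°.
Field: lon ⌊52.1303/20⌋ = 2 → C; lat ⌊50.6159/10⌋ = 5 → F.
Square: lon ⌊12.1303/2⌋ = 6; lat ⌊0.6159/1⌋ = 0.
Subsquare: lon ⌊0.1303/0.0833333⌋ = 1 → b; lat ⌊0.6159/0.0416667⌋ = 14 → o.

CF60bo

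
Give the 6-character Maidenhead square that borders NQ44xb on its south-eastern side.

NQ54aa

Longitude subsquare x = 23; +1 → 24, wraps to 0 = a, carry into square.
Longitude square 4; +1 → 5.
Latitude subsquare b = 1; −1 → 0 = a.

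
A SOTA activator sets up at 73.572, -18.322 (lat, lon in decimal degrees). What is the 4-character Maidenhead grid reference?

IQ03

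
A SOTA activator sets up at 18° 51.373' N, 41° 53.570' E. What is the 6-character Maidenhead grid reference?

LK08wu

Shift to the Maidenhead origin (180°W, 90°S): lon 221.8928, lat 108.8562.
Field (20°×10°, letters A–R): lon ⌊221.8928/20⌋ = 11 → L; lat ⌊108.8562/10⌋ = 10 → K.
Square (2°×1°, digits 0–9): lon ⌊1.8928/2⌋ = 0; lat ⌊8.8562/1⌋ = 8.
Subsquare (5′×2.5′, letters a–x): lon ⌊1.8928/0.0833333⌋ = 22 → w; lat ⌊0.8562/0.0416667⌋ = 20 → u.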